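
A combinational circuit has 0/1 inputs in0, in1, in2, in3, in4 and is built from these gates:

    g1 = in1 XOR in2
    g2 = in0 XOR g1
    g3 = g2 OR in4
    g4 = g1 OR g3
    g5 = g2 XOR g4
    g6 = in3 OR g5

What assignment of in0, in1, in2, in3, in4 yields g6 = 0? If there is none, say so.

g6 = in3 OR g5 must be 0, so both in3 = 0 and g5 = 0.
Check with in0=1, in1=0, in2=0, in3=0, in4=1:
g1 = in1 XOR in2 = 0 XOR 0 = 0
g2 = in0 XOR g1 = 1 XOR 0 = 1
g3 = g2 OR in4 = 1 OR 1 = 1
g4 = g1 OR g3 = 0 OR 1 = 1
g5 = g2 XOR g4 = 1 XOR 1 = 0
g6 = in3 OR g5 = 0 OR 0 = 0
So g6 = 0 as required.

in0=1, in1=0, in2=0, in3=0, in4=1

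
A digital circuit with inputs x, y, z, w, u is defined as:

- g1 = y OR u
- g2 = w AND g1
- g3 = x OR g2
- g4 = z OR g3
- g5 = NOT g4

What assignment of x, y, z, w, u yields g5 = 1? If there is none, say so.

g5 = NOT g4 must be 1, so g4 = 0.
g4 = z OR g3 must be 0, so both z = 0 and g3 = 0.
Check with x=0 y=0 z=0 w=1 u=0:
g1 = y OR u = 0 OR 0 = 0
g2 = w AND g1 = 1 AND 0 = 0
g3 = x OR g2 = 0 OR 0 = 0
g4 = z OR g3 = 0 OR 0 = 0
g5 = NOT g4 = NOT 0 = 1
So g5 = 1 as required.

x=0 y=0 z=0 w=1 u=0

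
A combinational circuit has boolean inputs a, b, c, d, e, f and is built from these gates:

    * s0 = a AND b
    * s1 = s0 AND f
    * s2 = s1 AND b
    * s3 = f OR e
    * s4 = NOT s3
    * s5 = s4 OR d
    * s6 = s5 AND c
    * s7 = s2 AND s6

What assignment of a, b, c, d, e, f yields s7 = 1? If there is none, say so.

a=1, b=1, c=1, d=1, e=0, f=1

Check with a=1, b=1, c=1, d=1, e=0, f=1:
s0 = a AND b = 1 AND 1 = 1
s1 = s0 AND f = 1 AND 1 = 1
s2 = s1 AND b = 1 AND 1 = 1
s3 = f OR e = 1 OR 0 = 1
s4 = NOT s3 = NOT 1 = 0
s5 = s4 OR d = 0 OR 1 = 1
s6 = s5 AND c = 1 AND 1 = 1
s7 = s2 AND s6 = 1 AND 1 = 1
So s7 = 1 as required.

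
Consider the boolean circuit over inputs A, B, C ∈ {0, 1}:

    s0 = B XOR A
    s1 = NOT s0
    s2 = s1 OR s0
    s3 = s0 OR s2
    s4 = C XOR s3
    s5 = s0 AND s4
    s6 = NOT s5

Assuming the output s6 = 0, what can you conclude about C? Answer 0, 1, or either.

0

s6 = NOT s5 must be 0, so s5 = 1.
s5 = s0 AND s4 must be 1, so both s0 = 1 and s4 = 1.
Every assignment with s6 = 0 has C = 0; there are 2 such assignment(s).
  A=0, B=1, C=0
  A=1, B=0, C=0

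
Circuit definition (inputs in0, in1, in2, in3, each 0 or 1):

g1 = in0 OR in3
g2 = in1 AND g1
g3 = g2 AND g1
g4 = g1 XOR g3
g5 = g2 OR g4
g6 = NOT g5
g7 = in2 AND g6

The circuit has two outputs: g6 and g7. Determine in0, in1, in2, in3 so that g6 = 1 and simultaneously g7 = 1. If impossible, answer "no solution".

Check with in0=0 in1=0 in2=1 in3=0:
g1 = in0 OR in3 = 0 OR 0 = 0
g2 = in1 AND g1 = 0 AND 0 = 0
g3 = g2 AND g1 = 0 AND 0 = 0
g4 = g1 XOR g3 = 0 XOR 0 = 0
g5 = g2 OR g4 = 0 OR 0 = 0
g6 = NOT g5 = NOT 0 = 1
g7 = in2 AND g6 = 1 AND 1 = 1
So g6 = 1 and g7 = 1.

in0=0 in1=0 in2=1 in3=0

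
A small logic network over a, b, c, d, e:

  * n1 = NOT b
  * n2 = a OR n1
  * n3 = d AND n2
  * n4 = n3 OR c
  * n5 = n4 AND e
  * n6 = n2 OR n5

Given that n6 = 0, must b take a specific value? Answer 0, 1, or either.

1

n6 = n2 OR n5 must be 0, so both n2 = 0 and n5 = 0.
Every assignment with n6 = 0 has b = 1; there are 6 such assignment(s).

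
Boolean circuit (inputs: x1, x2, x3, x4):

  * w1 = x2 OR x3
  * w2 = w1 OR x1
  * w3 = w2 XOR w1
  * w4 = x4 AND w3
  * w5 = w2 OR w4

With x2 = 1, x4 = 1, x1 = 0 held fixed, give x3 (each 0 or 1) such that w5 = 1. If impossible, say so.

w5 = w2 OR w4 must be 1, so at least one of w2, w4 is 1.
Check with x2 = 1, x4 = 1, x1 = 0 and x3=1:
w1 = x2 OR x3 = 1 OR 1 = 1
w2 = w1 OR x1 = 1 OR 0 = 1
w3 = w2 XOR w1 = 1 XOR 1 = 0
w4 = x4 AND w3 = 1 AND 0 = 0
w5 = w2 OR w4 = 1 OR 0 = 1
So w5 = 1.

x3=1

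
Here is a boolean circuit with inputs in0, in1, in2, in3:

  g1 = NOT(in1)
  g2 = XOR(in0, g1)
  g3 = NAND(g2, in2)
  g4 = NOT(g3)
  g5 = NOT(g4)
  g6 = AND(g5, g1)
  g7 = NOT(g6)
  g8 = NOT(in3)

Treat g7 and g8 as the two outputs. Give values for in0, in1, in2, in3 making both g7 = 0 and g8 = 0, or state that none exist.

Check with in0=1 in1=0 in2=0 in3=1:
g1 = NOT(in1) = NOT 0 = 1
g2 = XOR(in0, g1) = XOR(1, 1) = 0
g3 = NAND(g2, in2) = NAND(0, 0) = 1
g4 = NOT(g3) = NOT 1 = 0
g5 = NOT(g4) = NOT 0 = 1
g6 = AND(g5, g1) = AND(1, 1) = 1
g7 = NOT(g6) = NOT 1 = 0
g8 = NOT(in3) = NOT 1 = 0
So g7 = 0 and g8 = 0.

in0=1 in1=0 in2=0 in3=1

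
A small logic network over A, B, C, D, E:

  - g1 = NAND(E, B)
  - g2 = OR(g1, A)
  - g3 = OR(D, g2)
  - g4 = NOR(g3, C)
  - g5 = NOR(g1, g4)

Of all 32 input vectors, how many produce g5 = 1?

g5 = NOR(g1, g4) must be 1, so both g1 = 0 and g4 = 0.
g1 = NAND(E, B) must be 0, so both E = 1 and B = 1.
g4 = NOR(g3, C) must be 0, so at least one of g3, C is 1.
Enumerating the 32 input combinations, 7 give g5 = 1 and 25 give g5 = 0.

7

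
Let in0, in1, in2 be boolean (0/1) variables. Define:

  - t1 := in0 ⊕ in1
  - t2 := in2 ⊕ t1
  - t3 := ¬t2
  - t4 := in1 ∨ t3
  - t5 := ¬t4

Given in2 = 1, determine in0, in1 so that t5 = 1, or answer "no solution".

t5 = ¬t4 must be 1, so t4 = 0.
Check with in2 = 1 and in0=0, in1=0:
t1 = in0 ⊕ in1 = 0 ⊕ 0 = 0
t2 = in2 ⊕ t1 = 1 ⊕ 0 = 1
t3 = ¬t2 = ¬1 = 0
t4 = in1 ∨ t3 = 0 ∨ 0 = 0
t5 = ¬t4 = ¬0 = 1
So t5 = 1.

in0=0 in1=0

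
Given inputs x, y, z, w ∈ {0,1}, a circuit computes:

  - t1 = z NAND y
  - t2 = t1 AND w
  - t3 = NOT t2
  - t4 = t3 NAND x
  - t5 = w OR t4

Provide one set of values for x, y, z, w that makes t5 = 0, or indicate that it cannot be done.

t5 = w OR t4 must be 0, so both w = 0 and t4 = 0.
Check with x=1, y=1, z=0, w=0:
t1 = z NAND y = 0 NAND 1 = 1
t2 = t1 AND w = 1 AND 0 = 0
t3 = NOT t2 = NOT 0 = 1
t4 = t3 NAND x = 1 NAND 1 = 0
t5 = w OR t4 = 0 OR 0 = 0
So t5 = 0 as required.

x=1, y=1, z=0, w=0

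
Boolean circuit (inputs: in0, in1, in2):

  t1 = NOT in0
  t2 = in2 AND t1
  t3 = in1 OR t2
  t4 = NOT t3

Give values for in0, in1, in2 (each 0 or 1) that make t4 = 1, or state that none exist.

t4 = NOT t3 must be 1, so t3 = 0.
t3 = in1 OR t2 must be 0, so both in1 = 0 and t2 = 0.
t2 = in2 AND t1 must be 0, so at least one of in2, t1 is 0.
Check with in0=1, in1=0, in2=1:
t1 = NOT in0 = NOT 1 = 0
t2 = in2 AND t1 = 1 AND 0 = 0
t3 = in1 OR t2 = 0 OR 0 = 0
t4 = NOT t3 = NOT 0 = 1
So t4 = 1 as required.

in0=1, in1=0, in2=1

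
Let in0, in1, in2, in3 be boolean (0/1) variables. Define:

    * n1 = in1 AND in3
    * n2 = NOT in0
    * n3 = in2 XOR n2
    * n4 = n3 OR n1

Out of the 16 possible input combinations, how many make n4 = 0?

n4 = n3 OR n1 must be 0, so both n3 = 0 and n1 = 0.
Satisfying assignments:
  in0=0, in1=0, in2=1, in3=0
  in0=0, in1=0, in2=1, in3=1
  in0=0, in1=1, in2=1, in3=0
  in0=1, in1=0, in2=0, in3=0
  in0=1, in1=0, in2=0, in3=1
  in0=1, in1=1, in2=0, in3=0

6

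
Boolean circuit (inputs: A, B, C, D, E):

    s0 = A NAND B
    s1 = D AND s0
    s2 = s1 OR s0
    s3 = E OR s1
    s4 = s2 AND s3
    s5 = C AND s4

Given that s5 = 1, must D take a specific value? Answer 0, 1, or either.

Both values of D occur among assignments with s5 = 1:
  D=0: A=0, B=0, C=1, D=0, E=1
  D=1: A=0, B=0, C=1, D=1, E=0

either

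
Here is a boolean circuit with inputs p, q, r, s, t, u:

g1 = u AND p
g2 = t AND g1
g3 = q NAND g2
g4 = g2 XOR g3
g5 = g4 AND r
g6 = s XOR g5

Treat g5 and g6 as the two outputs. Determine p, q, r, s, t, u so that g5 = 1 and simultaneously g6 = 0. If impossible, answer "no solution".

Check with p=1, q=1, r=1, s=1, t=0, u=0:
g1 = u AND p = 0 AND 1 = 0
g2 = t AND g1 = 0 AND 0 = 0
g3 = q NAND g2 = 1 NAND 0 = 1
g4 = g2 XOR g3 = 0 XOR 1 = 1
g5 = g4 AND r = 1 AND 1 = 1
g6 = s XOR g5 = 1 XOR 1 = 0
So g5 = 1 and g6 = 0.

p=1, q=1, r=1, s=1, t=0, u=0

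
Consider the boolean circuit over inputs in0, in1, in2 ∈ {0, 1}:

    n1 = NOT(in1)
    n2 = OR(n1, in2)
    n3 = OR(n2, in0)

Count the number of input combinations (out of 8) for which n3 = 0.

1

n3 = OR(n2, in0) must be 0, so both n2 = 0 and in0 = 0.
n2 = OR(n1, in2) must be 0, so both n1 = 0 and in2 = 0.
n1 = NOT(in1) must be 0, so in1 = 1.
Enumerating the 8 input combinations, 1 give n3 = 0 and 7 give n3 = 1.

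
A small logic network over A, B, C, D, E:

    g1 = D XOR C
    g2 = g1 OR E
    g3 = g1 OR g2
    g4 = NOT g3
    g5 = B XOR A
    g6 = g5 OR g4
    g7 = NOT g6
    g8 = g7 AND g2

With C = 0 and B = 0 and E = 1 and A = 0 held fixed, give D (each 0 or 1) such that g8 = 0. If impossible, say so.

With C = 0 and B = 0 and E = 1 and A = 0 fixed, none of the 2 settings of D give g8 = 0.
For example, with D=1:
g1 = D XOR C = 1 XOR 0 = 1
g2 = g1 OR E = 1 OR 1 = 1
g3 = g1 OR g2 = 1 OR 1 = 1
g4 = NOT g3 = NOT 1 = 0
g5 = B XOR A = 0 XOR 0 = 0
g6 = g5 OR g4 = 0 OR 0 = 0
g7 = NOT g6 = NOT 0 = 1
g8 = g7 AND g2 = 1 AND 1 = 1
giving g8 = 1 ≠ 0.

no solution exists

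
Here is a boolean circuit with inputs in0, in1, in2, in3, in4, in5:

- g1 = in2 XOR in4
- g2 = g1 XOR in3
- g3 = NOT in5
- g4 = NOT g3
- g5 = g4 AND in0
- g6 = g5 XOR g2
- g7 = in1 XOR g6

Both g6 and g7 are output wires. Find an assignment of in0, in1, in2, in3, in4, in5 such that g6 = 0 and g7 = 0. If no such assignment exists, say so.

Check with in0=1, in1=0, in2=0, in3=0, in4=1, in5=1:
g1 = in2 XOR in4 = 0 XOR 1 = 1
g2 = g1 XOR in3 = 1 XOR 0 = 1
g3 = NOT in5 = NOT 1 = 0
g4 = NOT g3 = NOT 0 = 1
g5 = g4 AND in0 = 1 AND 1 = 1
g6 = g5 XOR g2 = 1 XOR 1 = 0
g7 = in1 XOR g6 = 0 XOR 0 = 0
So g6 = 0 and g7 = 0.

in0=1, in1=0, in2=0, in3=0, in4=1, in5=1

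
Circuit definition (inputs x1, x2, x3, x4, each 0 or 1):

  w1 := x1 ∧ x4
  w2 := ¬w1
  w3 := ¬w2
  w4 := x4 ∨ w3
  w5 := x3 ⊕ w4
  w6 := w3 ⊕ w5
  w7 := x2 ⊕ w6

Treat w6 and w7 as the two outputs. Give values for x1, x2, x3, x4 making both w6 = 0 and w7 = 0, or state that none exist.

Check with x1=0, x2=0, x3=0, x4=0:
w1 = x1 ∧ x4 = 0 ∧ 0 = 0
w2 = ¬w1 = ¬0 = 1
w3 = ¬w2 = ¬1 = 0
w4 = x4 ∨ w3 = 0 ∨ 0 = 0
w5 = x3 ⊕ w4 = 0 ⊕ 0 = 0
w6 = w3 ⊕ w5 = 0 ⊕ 0 = 0
w7 = x2 ⊕ w6 = 0 ⊕ 0 = 0
So w6 = 0 and w7 = 0.

x1=0, x2=0, x3=0, x4=0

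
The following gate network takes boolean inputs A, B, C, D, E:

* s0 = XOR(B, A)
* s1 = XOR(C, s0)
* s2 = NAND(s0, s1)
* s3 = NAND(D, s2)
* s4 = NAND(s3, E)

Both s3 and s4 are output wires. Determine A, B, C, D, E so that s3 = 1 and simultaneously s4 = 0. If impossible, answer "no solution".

Check with A=0, B=0, C=0, D=0, E=1:
s0 = XOR(B, A) = XOR(0, 0) = 0
s1 = XOR(C, s0) = XOR(0, 0) = 0
s2 = NAND(s0, s1) = NAND(0, 0) = 1
s3 = NAND(D, s2) = NAND(0, 1) = 1
s4 = NAND(s3, E) = NAND(1, 1) = 0
So s3 = 1 and s4 = 0.

A=0, B=0, C=0, D=0, E=1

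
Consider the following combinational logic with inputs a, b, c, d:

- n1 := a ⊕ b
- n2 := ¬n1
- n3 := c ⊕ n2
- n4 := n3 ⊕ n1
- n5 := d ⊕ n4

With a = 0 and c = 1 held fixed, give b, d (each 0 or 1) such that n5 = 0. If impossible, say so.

n5 = d ⊕ n4 must be 0, so d and n4 are equal.
Check with a = 0 and c = 1 and b=1, d=0:
n1 = a ⊕ b = 0 ⊕ 1 = 1
n2 = ¬n1 = ¬1 = 0
n3 = c ⊕ n2 = 1 ⊕ 0 = 1
n4 = n3 ⊕ n1 = 1 ⊕ 1 = 0
n5 = d ⊕ n4 = 0 ⊕ 0 = 0
So n5 = 0.

b=1, d=0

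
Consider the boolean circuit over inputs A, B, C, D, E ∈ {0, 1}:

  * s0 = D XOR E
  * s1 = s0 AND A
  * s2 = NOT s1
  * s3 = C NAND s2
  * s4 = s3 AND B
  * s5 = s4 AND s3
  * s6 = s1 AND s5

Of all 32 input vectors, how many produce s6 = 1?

s6 = s1 AND s5 must be 1, so both s1 = 1 and s5 = 1.
s1 = s0 AND A must be 1, so both s0 = 1 and A = 1.
s5 = s4 AND s3 must be 1, so both s4 = 1 and s3 = 1.
Satisfying assignments:
  A=1, B=1, C=0, D=0, E=1
  A=1, B=1, C=0, D=1, E=0
  A=1, B=1, C=1, D=0, E=1
  A=1, B=1, C=1, D=1, E=0

4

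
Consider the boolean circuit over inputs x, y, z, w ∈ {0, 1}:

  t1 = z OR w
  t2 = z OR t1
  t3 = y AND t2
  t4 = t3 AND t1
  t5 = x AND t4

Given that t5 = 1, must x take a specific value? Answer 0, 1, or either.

1

t5 = x AND t4 must be 1, so both x = 1 and t4 = 1.
Every assignment with t5 = 1 has x = 1; there are 3 such assignment(s).
  x=1, y=1, z=0, w=1
  x=1, y=1, z=1, w=0
  x=1, y=1, z=1, w=1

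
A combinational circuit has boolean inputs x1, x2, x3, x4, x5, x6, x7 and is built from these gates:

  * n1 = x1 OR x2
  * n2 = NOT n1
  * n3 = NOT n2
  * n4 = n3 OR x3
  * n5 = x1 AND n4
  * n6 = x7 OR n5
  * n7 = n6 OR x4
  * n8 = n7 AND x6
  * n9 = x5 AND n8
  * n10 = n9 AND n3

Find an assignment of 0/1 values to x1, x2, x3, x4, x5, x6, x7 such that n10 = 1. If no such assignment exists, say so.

n10 = n9 AND n3 must be 1, so both n9 = 1 and n3 = 1.
n9 = x5 AND n8 must be 1, so both x5 = 1 and n8 = 1.
n3 = NOT n2 must be 1, so n2 = 0.
Check with x1=0, x2=1, x3=0, x4=1, x5=1, x6=1, x7=0:
n1 = x1 OR x2 = 0 OR 1 = 1
n2 = NOT n1 = NOT 1 = 0
n3 = NOT n2 = NOT 0 = 1
n4 = n3 OR x3 = 1 OR 0 = 1
n5 = x1 AND n4 = 0 AND 1 = 0
n6 = x7 OR n5 = 0 OR 0 = 0
n7 = n6 OR x4 = 0 OR 1 = 1
n8 = n7 AND x6 = 1 AND 1 = 1
n9 = x5 AND n8 = 1 AND 1 = 1
n10 = n9 AND n3 = 1 AND 1 = 1
So n10 = 1 as required.

x1=0, x2=1, x3=0, x4=1, x5=1, x6=1, x7=0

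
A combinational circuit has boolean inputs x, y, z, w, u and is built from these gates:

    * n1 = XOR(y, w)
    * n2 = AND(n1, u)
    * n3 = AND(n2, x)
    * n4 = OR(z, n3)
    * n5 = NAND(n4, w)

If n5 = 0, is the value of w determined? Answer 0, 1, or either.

n5 = NAND(n4, w) must be 0, so both n4 = 1 and w = 1.
n4 = OR(z, n3) must be 1, so at least one of z, n3 is 1.
Every assignment with n5 = 0 has w = 1; there are 9 such assignment(s).

1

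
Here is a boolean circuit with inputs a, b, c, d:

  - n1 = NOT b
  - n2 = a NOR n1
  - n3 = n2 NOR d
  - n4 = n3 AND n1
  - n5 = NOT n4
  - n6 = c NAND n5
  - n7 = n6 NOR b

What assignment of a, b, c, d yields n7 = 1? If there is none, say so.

n7 = n6 NOR b must be 1, so both n6 = 0 and b = 0.
n6 = c NAND n5 must be 0, so both c = 1 and n5 = 1.
n5 = NOT n4 must be 1, so n4 = 0.
Check with a=0, b=0, c=1, d=1:
n1 = NOT b = NOT 0 = 1
n2 = a NOR n1 = 0 NOR 1 = 0
n3 = n2 NOR d = 0 NOR 1 = 0
n4 = n3 AND n1 = 0 AND 1 = 0
n5 = NOT n4 = NOT 0 = 1
n6 = c NAND n5 = 1 NAND 1 = 0
n7 = n6 NOR b = 0 NOR 0 = 1
So n7 = 1 as required.

a=0, b=0, c=1, d=1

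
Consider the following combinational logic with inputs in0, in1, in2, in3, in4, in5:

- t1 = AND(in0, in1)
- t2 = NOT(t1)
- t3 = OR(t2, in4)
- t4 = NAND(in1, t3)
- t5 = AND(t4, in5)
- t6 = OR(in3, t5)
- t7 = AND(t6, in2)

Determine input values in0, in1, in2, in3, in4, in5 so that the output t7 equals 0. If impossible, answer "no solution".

t7 = AND(t6, in2) must be 0, so at least one of t6, in2 is 0.
Check with in0=0 in1=1 in2=0 in3=0 in4=1 in5=1:
t1 = AND(in0, in1) = AND(0, 1) = 0
t2 = NOT(t1) = NOT 0 = 1
t3 = OR(t2, in4) = OR(1, 1) = 1
t4 = NAND(in1, t3) = NAND(1, 1) = 0
t5 = AND(t4, in5) = AND(0, 1) = 0
t6 = OR(in3, t5) = OR(0, 0) = 0
t7 = AND(t6, in2) = AND(0, 0) = 0
So t7 = 0 as required.

in0=0 in1=1 in2=0 in3=0 in4=1 in5=1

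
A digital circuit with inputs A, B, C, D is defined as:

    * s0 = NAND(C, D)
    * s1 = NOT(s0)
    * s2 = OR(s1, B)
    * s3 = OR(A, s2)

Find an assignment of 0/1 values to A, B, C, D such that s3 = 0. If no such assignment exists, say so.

A=0 B=0 C=0 D=1

Check with A=0 B=0 C=0 D=1:
s0 = NAND(C, D) = NAND(0, 1) = 1
s1 = NOT(s0) = NOT 1 = 0
s2 = OR(s1, B) = OR(0, 0) = 0
s3 = OR(A, s2) = OR(0, 0) = 0
So s3 = 0 as required.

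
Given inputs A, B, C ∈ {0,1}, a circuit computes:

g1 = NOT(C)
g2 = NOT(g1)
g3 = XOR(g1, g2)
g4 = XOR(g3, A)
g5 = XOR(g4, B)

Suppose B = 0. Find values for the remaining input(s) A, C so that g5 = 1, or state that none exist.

A=0, C=1

Check with B = 0 and A=0, C=1:
g1 = NOT(C) = NOT 1 = 0
g2 = NOT(g1) = NOT 0 = 1
g3 = XOR(g1, g2) = XOR(0, 1) = 1
g4 = XOR(g3, A) = XOR(1, 0) = 1
g5 = XOR(g4, B) = XOR(1, 0) = 1
So g5 = 1.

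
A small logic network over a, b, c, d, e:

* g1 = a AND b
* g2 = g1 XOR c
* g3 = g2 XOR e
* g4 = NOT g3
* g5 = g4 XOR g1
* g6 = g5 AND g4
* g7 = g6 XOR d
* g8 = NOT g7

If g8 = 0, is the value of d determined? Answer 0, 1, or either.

either

Both values of d occur among assignments with g8 = 0:
  d=0: a=0, b=0, c=0, d=0, e=0
  d=1: a=0, b=0, c=0, d=1, e=1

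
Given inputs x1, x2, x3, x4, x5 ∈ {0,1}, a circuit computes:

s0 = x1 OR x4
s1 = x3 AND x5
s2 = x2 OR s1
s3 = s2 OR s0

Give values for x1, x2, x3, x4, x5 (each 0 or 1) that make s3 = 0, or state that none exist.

x1=0 x2=0 x3=0 x4=0 x5=1

s3 = s2 OR s0 must be 0, so both s2 = 0 and s0 = 0.
s2 = x2 OR s1 must be 0, so both x2 = 0 and s1 = 0.
s0 = x1 OR x4 must be 0, so both x1 = 0 and x4 = 0.
Check with x1=0 x2=0 x3=0 x4=0 x5=1:
s0 = x1 OR x4 = 0 OR 0 = 0
s1 = x3 AND x5 = 0 AND 1 = 0
s2 = x2 OR s1 = 0 OR 0 = 0
s3 = s2 OR s0 = 0 OR 0 = 0
So s3 = 0 as required.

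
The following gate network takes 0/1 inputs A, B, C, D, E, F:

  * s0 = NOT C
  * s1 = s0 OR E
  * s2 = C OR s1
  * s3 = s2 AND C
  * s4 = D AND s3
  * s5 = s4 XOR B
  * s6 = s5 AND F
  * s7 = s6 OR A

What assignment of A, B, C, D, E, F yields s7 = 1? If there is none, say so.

A=1 B=0 C=1 D=0 E=1 F=0

s7 = s6 OR A must be 1, so at least one of s6, A is 1.
Check with A=1 B=0 C=1 D=0 E=1 F=0:
s0 = NOT C = NOT 1 = 0
s1 = s0 OR E = 0 OR 1 = 1
s2 = C OR s1 = 1 OR 1 = 1
s3 = s2 AND C = 1 AND 1 = 1
s4 = D AND s3 = 0 AND 1 = 0
s5 = s4 XOR B = 0 XOR 0 = 0
s6 = s5 AND F = 0 AND 0 = 0
s7 = s6 OR A = 0 OR 1 = 1
So s7 = 1 as required.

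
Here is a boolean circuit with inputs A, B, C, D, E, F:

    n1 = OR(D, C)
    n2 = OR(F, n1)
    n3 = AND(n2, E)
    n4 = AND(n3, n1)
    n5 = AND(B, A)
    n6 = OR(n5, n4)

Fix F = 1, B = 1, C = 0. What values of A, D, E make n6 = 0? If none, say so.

n6 = OR(n5, n4) must be 0, so both n5 = 0 and n4 = 0.
n5 = AND(B, A) must be 0, so at least one of B, A is 0.
Check with F = 1, B = 1, C = 0 and A=0, D=1, E=0:
n1 = OR(D, C) = OR(1, 0) = 1
n2 = OR(F, n1) = OR(1, 1) = 1
n3 = AND(n2, E) = AND(1, 0) = 0
n4 = AND(n3, n1) = AND(0, 1) = 0
n5 = AND(B, A) = AND(1, 0) = 0
n6 = OR(n5, n4) = OR(0, 0) = 0
So n6 = 0.

A=0, D=1, E=0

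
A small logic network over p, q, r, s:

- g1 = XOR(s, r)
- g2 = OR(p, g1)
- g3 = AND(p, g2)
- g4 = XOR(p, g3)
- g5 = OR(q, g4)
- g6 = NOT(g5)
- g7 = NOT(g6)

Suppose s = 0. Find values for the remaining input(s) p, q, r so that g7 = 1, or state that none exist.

g7 = NOT(g6) must be 1, so g6 = 0.
g6 = NOT(g5) must be 0, so g5 = 1.
Check with s = 0 and p=0, q=1, r=1:
g1 = XOR(s, r) = XOR(0, 1) = 1
g2 = OR(p, g1) = OR(0, 1) = 1
g3 = AND(p, g2) = AND(0, 1) = 0
g4 = XOR(p, g3) = XOR(0, 0) = 0
g5 = OR(q, g4) = OR(1, 0) = 1
g6 = NOT(g5) = NOT 1 = 0
g7 = NOT(g6) = NOT 0 = 1
So g7 = 1.

p=0, q=1, r=1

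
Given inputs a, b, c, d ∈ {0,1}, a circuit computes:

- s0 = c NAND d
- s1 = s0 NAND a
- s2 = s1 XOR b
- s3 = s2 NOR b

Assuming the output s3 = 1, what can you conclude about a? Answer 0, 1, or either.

s3 = s2 NOR b must be 1, so both s2 = 0 and b = 0.
s2 = s1 XOR b must be 0, so s1 and b are equal.
Every assignment with s3 = 1 has a = 1; there are 3 such assignment(s).
  a=1, b=0, c=0, d=0
  a=1, b=0, c=0, d=1
  a=1, b=0, c=1, d=0

1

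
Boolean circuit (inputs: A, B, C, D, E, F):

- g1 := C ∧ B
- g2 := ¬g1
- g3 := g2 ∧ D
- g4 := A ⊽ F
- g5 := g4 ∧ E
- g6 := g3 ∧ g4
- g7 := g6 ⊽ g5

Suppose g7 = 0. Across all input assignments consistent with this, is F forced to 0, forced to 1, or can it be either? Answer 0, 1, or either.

0

g7 = g6 ⊽ g5 must be 0, so at least one of g6, g5 is 1.
Every assignment with g7 = 0 has F = 0; there are 11 such assignment(s).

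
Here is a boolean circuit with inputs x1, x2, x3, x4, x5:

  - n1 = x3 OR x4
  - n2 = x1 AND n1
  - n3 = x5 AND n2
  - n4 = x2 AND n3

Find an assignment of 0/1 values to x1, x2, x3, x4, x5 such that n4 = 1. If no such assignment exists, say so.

n4 = x2 AND n3 must be 1, so both x2 = 1 and n3 = 1.
Check with x1=1 x2=1 x3=0 x4=1 x5=1:
n1 = x3 OR x4 = 0 OR 1 = 1
n2 = x1 AND n1 = 1 AND 1 = 1
n3 = x5 AND n2 = 1 AND 1 = 1
n4 = x2 AND n3 = 1 AND 1 = 1
So n4 = 1 as required.

x1=1 x2=1 x3=0 x4=1 x5=1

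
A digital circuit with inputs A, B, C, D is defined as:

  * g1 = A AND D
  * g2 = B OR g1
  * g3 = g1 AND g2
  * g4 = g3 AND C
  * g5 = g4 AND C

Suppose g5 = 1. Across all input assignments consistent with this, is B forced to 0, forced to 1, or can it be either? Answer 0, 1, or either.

either

Both values of B occur among assignments with g5 = 1:
  B=0: A=1, B=0, C=1, D=1
  B=1: A=1, B=1, C=1, D=1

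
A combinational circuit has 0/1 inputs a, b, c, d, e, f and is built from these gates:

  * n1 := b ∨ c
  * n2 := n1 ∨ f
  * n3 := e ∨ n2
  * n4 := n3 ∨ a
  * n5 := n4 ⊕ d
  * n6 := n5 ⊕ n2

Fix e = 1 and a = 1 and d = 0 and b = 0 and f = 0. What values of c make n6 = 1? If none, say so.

Check with e = 1 and a = 1 and d = 0 and b = 0 and f = 0 and c=0:
n1 = b ∨ c = 0 ∨ 0 = 0
n2 = n1 ∨ f = 0 ∨ 0 = 0
n3 = e ∨ n2 = 1 ∨ 0 = 1
n4 = n3 ∨ a = 1 ∨ 1 = 1
n5 = n4 ⊕ d = 1 ⊕ 0 = 1
n6 = n5 ⊕ n2 = 1 ⊕ 0 = 1
So n6 = 1.

c=0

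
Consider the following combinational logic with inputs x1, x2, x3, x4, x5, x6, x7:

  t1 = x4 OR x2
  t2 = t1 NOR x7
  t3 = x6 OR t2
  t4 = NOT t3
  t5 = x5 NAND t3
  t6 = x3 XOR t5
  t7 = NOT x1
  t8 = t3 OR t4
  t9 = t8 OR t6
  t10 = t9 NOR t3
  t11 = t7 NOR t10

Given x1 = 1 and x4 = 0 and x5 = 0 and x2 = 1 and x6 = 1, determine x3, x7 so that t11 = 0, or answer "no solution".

no solution exists

With x1 = 1 and x4 = 0 and x5 = 0 and x2 = 1 and x6 = 1 fixed, none of the 4 settings of x3, x7 give t11 = 0.
For example, with x3=1, x7=1:
t1 = x4 OR x2 = 0 OR 1 = 1
t2 = t1 NOR x7 = 1 NOR 1 = 0
t3 = x6 OR t2 = 1 OR 0 = 1
t4 = NOT t3 = NOT 1 = 0
t5 = x5 NAND t3 = 0 NAND 1 = 1
t6 = x3 XOR t5 = 1 XOR 1 = 0
t7 = NOT x1 = NOT 1 = 0
t8 = t3 OR t4 = 1 OR 0 = 1
t9 = t8 OR t6 = 1 OR 0 = 1
t10 = t9 NOR t3 = 1 NOR 1 = 0
t11 = t7 NOR t10 = 0 NOR 0 = 1
giving t11 = 1 ≠ 0.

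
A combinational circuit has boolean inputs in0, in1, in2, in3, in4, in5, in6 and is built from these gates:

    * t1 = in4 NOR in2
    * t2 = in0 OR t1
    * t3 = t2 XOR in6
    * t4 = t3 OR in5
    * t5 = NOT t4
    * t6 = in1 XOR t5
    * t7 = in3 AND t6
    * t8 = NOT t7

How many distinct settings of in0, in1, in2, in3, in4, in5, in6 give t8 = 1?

96

t8 = NOT t7 must be 1, so t7 = 0.
t7 = in3 AND t6 must be 0, so at least one of in3, t6 is 0.
Enumerating the 128 input combinations, 96 give t8 = 1 and 32 give t8 = 0.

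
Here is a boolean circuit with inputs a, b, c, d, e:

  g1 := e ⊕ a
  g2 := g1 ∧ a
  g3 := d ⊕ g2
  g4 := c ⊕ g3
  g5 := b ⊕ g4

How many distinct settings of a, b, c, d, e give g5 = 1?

16

g5 = b ⊕ g4 must be 1, so b and g4 differ.
Enumerating the 32 input combinations, 16 give g5 = 1 and 16 give g5 = 0.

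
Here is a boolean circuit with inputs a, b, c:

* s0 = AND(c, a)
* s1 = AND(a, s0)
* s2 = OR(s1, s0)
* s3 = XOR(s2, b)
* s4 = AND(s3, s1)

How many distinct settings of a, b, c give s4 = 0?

7

s4 = AND(s3, s1) must be 0, so at least one of s3, s1 is 0.
Enumerating the 8 input combinations, 7 give s4 = 0 and 1 give s4 = 1.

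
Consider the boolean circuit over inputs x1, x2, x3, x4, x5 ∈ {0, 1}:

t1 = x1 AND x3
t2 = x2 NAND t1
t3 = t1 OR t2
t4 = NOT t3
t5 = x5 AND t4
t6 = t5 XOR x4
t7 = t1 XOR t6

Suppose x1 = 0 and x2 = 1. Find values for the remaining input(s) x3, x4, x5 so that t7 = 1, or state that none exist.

t7 = t1 XOR t6 must be 1, so t1 and t6 differ.
Check with x1 = 0 and x2 = 1 and x3=1, x4=1, x5=0:
t1 = x1 AND x3 = 0 AND 1 = 0
t2 = x2 NAND t1 = 1 NAND 0 = 1
t3 = t1 OR t2 = 0 OR 1 = 1
t4 = NOT t3 = NOT 1 = 0
t5 = x5 AND t4 = 0 AND 0 = 0
t6 = t5 XOR x4 = 0 XOR 1 = 1
t7 = t1 XOR t6 = 0 XOR 1 = 1
So t7 = 1.

x3=1, x4=1, x5=0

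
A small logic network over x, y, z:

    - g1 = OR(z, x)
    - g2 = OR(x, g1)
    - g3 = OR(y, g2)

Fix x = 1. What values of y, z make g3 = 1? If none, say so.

Check with x = 1 and y=0, z=1:
g1 = OR(z, x) = OR(1, 1) = 1
g2 = OR(x, g1) = OR(1, 1) = 1
g3 = OR(y, g2) = OR(0, 1) = 1
So g3 = 1.

y=0, z=1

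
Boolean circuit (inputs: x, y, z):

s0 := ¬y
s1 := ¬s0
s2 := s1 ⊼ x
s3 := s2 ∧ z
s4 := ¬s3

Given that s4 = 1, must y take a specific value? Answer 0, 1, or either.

Both values of y occur among assignments with s4 = 1:
  y=0: x=0, y=0, z=0
  y=1: x=0, y=1, z=0

either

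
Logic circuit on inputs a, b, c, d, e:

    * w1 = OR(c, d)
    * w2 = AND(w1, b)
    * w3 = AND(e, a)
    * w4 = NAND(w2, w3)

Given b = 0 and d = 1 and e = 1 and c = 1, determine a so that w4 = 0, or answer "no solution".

no solution exists

With b = 0 and d = 1 and e = 1 and c = 1 fixed, none of the 2 settings of a give w4 = 0.
For example, with a=0:
w1 = OR(c, d) = OR(1, 1) = 1
w2 = AND(w1, b) = AND(1, 0) = 0
w3 = AND(e, a) = AND(1, 0) = 0
w4 = NAND(w2, w3) = NAND(0, 0) = 1
giving w4 = 1 ≠ 0.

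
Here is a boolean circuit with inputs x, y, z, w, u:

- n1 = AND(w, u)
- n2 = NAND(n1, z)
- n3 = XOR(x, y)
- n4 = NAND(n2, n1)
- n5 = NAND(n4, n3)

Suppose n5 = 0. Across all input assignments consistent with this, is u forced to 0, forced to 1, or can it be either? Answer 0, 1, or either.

Both values of u occur among assignments with n5 = 0:
  u=0: x=0, y=1, z=0, w=0, u=0
  u=1: x=0, y=1, z=0, w=0, u=1

either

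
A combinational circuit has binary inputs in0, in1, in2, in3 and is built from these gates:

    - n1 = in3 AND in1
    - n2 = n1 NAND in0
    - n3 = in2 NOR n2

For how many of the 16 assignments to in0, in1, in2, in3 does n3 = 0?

15

n3 = in2 NOR n2 must be 0, so at least one of in2, n2 is 1.
Enumerating the 16 input combinations, 15 give n3 = 0 and 1 give n3 = 1.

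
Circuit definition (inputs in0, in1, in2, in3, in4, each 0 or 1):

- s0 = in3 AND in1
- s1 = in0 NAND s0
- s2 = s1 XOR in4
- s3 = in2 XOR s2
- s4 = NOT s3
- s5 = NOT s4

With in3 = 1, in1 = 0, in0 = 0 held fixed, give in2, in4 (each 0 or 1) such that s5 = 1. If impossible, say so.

in2=1, in4=1

Check with in3 = 1, in1 = 0, in0 = 0 and in2=1, in4=1:
s0 = in3 AND in1 = 1 AND 0 = 0
s1 = in0 NAND s0 = 0 NAND 0 = 1
s2 = s1 XOR in4 = 1 XOR 1 = 0
s3 = in2 XOR s2 = 1 XOR 0 = 1
s4 = NOT s3 = NOT 1 = 0
s5 = NOT s4 = NOT 0 = 1
So s5 = 1.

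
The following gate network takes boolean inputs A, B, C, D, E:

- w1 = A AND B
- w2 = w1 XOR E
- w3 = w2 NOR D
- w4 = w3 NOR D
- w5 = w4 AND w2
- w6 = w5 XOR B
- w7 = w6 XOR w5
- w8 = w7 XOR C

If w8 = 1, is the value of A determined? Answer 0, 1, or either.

either

Both values of A occur among assignments with w8 = 1:
  A=0: A=0, B=0, C=1, D=0, E=0
  A=1: A=1, B=0, C=1, D=0, E=0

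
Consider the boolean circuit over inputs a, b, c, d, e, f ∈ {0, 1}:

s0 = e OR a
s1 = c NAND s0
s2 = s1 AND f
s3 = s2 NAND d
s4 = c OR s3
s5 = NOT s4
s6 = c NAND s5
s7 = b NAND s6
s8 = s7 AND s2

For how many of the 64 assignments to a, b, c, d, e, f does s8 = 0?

54

s8 = s7 AND s2 must be 0, so at least one of s7, s2 is 0.
Enumerating the 64 input combinations, 54 give s8 = 0 and 10 give s8 = 1.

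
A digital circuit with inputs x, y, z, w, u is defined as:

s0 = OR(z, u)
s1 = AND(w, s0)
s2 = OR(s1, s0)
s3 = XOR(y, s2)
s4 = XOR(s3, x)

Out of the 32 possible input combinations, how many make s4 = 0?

s4 = XOR(s3, x) must be 0, so s3 and x are equal.
Enumerating the 32 input combinations, 16 give s4 = 0 and 16 give s4 = 1.

16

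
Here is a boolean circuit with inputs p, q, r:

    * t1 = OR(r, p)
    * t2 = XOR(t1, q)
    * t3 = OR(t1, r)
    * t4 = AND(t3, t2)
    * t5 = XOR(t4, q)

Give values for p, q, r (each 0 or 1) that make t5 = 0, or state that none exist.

Check with p=0, q=0, r=0:
t1 = OR(r, p) = OR(0, 0) = 0
t2 = XOR(t1, q) = XOR(0, 0) = 0
t3 = OR(t1, r) = OR(0, 0) = 0
t4 = AND(t3, t2) = AND(0, 0) = 0
t5 = XOR(t4, q) = XOR(0, 0) = 0
So t5 = 0 as required.

p=0, q=0, r=0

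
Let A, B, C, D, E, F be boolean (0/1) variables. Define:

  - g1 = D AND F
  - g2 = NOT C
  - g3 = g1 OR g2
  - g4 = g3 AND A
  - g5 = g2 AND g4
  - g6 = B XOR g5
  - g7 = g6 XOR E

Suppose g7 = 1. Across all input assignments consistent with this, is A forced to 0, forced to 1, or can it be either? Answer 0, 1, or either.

Both values of A occur among assignments with g7 = 1:
  A=0: A=0, B=0, C=0, D=0, E=1, F=0
  A=1: A=1, B=0, C=0, D=0, E=0, F=0

either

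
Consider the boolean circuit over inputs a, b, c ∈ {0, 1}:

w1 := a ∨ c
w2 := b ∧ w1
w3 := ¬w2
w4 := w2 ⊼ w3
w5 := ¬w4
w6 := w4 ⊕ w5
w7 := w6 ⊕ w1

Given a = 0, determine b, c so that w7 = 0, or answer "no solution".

b=0 c=1

w7 = w6 ⊕ w1 must be 0, so w6 and w1 are equal.
Check with a = 0 and b=0, c=1:
w1 = a ∨ c = 0 ∨ 1 = 1
w2 = b ∧ w1 = 0 ∧ 1 = 0
w3 = ¬w2 = ¬0 = 1
w4 = w2 ⊼ w3 = 0 ⊼ 1 = 1
w5 = ¬w4 = ¬1 = 0
w6 = w4 ⊕ w5 = 1 ⊕ 0 = 1
w7 = w6 ⊕ w1 = 1 ⊕ 1 = 0
So w7 = 0.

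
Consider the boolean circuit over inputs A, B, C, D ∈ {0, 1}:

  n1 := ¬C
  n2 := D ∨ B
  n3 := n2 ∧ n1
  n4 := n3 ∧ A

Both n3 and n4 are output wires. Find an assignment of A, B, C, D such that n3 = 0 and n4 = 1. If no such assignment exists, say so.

Across all 16 input combinations, none give both n3 = 0 and n4 = 1.

no solution exists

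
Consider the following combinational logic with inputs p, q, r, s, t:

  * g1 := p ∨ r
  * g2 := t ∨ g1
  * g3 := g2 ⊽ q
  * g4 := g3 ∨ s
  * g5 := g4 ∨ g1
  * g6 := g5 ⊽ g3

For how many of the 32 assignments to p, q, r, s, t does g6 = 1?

3

g6 = g5 ⊽ g3 must be 1, so both g5 = 0 and g3 = 0.
g5 = g4 ∨ g1 must be 0, so both g4 = 0 and g1 = 0.
Satisfying assignments:
  p=0, q=0, r=0, s=0, t=1
  p=0, q=1, r=0, s=0, t=0
  p=0, q=1, r=0, s=0, t=1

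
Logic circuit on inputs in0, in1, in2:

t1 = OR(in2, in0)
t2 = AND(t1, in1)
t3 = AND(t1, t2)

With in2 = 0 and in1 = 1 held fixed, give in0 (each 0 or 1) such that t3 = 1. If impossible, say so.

Check with in2 = 0 and in1 = 1 and in0=1:
t1 = OR(in2, in0) = OR(0, 1) = 1
t2 = AND(t1, in1) = AND(1, 1) = 1
t3 = AND(t1, t2) = AND(1, 1) = 1
So t3 = 1.

in0=1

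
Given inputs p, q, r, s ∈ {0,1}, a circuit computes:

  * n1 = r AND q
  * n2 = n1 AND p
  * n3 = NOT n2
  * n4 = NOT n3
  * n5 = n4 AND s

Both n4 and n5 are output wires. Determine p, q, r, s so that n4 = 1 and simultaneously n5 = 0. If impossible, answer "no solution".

p=1, q=1, r=1, s=0

Check with p=1, q=1, r=1, s=0:
n1 = r AND q = 1 AND 1 = 1
n2 = n1 AND p = 1 AND 1 = 1
n3 = NOT n2 = NOT 1 = 0
n4 = NOT n3 = NOT 0 = 1
n5 = n4 AND s = 1 AND 0 = 0
So n4 = 1 and n5 = 0.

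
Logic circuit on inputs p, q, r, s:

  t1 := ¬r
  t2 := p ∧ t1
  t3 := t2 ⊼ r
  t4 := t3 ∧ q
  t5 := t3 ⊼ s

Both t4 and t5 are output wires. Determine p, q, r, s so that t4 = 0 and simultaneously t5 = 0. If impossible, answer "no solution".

Check with p=1 q=0 r=1 s=1:
t1 = ¬r = ¬1 = 0
t2 = p ∧ t1 = 1 ∧ 0 = 0
t3 = t2 ⊼ r = 0 ⊼ 1 = 1
t4 = t3 ∧ q = 1 ∧ 0 = 0
t5 = t3 ⊼ s = 1 ⊼ 1 = 0
So t4 = 0 and t5 = 0.

p=1 q=0 r=1 s=1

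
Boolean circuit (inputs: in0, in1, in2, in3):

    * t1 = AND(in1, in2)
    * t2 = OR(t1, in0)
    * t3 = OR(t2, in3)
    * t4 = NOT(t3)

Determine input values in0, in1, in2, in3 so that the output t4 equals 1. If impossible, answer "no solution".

in0=0, in1=1, in2=0, in3=0

t4 = NOT(t3) must be 1, so t3 = 0.
t3 = OR(t2, in3) must be 0, so both t2 = 0 and in3 = 0.
t2 = OR(t1, in0) must be 0, so both t1 = 0 and in0 = 0.
Check with in0=0, in1=1, in2=0, in3=0:
t1 = AND(in1, in2) = AND(1, 0) = 0
t2 = OR(t1, in0) = OR(0, 0) = 0
t3 = OR(t2, in3) = OR(0, 0) = 0
t4 = NOT(t3) = NOT 0 = 1
So t4 = 1 as required.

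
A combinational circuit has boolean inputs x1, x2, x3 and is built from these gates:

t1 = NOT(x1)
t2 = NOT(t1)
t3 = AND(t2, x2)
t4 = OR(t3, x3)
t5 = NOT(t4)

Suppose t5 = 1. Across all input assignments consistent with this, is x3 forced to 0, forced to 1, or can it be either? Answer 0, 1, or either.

t5 = NOT(t4) must be 1, so t4 = 0.
Every assignment with t5 = 1 has x3 = 0; there are 3 such assignment(s).
  x1=0, x2=0, x3=0
  x1=0, x2=1, x3=0
  x1=1, x2=0, x3=0

0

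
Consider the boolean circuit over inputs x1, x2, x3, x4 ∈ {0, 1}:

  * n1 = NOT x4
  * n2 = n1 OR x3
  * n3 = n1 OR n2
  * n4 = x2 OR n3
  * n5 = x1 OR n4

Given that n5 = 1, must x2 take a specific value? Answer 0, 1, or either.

Both values of x2 occur among assignments with n5 = 1:
  x2=0: x1=0, x2=0, x3=0, x4=0
  x2=1: x1=0, x2=1, x3=0, x4=0

either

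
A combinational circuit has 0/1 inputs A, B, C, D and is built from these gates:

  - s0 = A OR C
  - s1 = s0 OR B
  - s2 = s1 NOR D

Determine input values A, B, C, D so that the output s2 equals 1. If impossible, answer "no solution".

A=0, B=0, C=0, D=0

s2 = s1 NOR D must be 1, so both s1 = 0 and D = 0.
s1 = s0 OR B must be 0, so both s0 = 0 and B = 0.
s0 = A OR C must be 0, so both A = 0 and C = 0.
Check with A=0, B=0, C=0, D=0:
s0 = A OR C = 0 OR 0 = 0
s1 = s0 OR B = 0 OR 0 = 0
s2 = s1 NOR D = 0 NOR 0 = 1
So s2 = 1 as required.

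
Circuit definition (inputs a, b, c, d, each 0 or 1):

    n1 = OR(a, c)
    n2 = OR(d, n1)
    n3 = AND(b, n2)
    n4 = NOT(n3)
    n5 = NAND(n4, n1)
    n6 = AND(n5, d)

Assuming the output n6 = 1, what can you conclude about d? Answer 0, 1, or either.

1

n6 = AND(n5, d) must be 1, so both n5 = 1 and d = 1.
n5 = NAND(n4, n1) must be 1, so at least one of n4, n1 is 0.
Every assignment with n6 = 1 has d = 1; there are 5 such assignment(s).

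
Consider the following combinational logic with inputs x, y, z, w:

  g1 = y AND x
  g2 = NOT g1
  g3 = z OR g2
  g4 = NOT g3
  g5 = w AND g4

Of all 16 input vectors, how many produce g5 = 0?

15

g5 = w AND g4 must be 0, so at least one of w, g4 is 0.
Enumerating the 16 input combinations, 15 give g5 = 0 and 1 give g5 = 1.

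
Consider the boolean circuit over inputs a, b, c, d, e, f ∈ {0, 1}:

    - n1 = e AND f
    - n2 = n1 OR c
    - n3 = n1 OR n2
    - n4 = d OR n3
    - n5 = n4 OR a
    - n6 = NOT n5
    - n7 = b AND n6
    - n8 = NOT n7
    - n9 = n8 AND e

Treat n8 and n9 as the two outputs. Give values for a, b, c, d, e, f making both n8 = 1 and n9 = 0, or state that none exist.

Check with a=1, b=0, c=1, d=1, e=0, f=0:
n1 = e AND f = 0 AND 0 = 0
n2 = n1 OR c = 0 OR 1 = 1
n3 = n1 OR n2 = 0 OR 1 = 1
n4 = d OR n3 = 1 OR 1 = 1
n5 = n4 OR a = 1 OR 1 = 1
n6 = NOT n5 = NOT 1 = 0
n7 = b AND n6 = 0 AND 0 = 0
n8 = NOT n7 = NOT 0 = 1
n9 = n8 AND e = 1 AND 0 = 0
So n8 = 1 and n9 = 0.

a=1, b=0, c=1, d=1, e=0, f=0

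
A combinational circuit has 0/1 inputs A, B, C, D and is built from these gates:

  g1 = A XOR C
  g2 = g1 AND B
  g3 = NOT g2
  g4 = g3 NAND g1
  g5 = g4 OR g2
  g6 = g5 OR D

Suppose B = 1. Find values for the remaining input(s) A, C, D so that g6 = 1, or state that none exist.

g6 = g5 OR D must be 1, so at least one of g5, D is 1.
Check with B = 1 and A=1, C=0, D=1:
g1 = A XOR C = 1 XOR 0 = 1
g2 = g1 AND B = 1 AND 1 = 1
g3 = NOT g2 = NOT 1 = 0
g4 = g3 NAND g1 = 0 NAND 1 = 1
g5 = g4 OR g2 = 1 OR 1 = 1
g6 = g5 OR D = 1 OR 1 = 1
So g6 = 1.

A=1 C=0 D=1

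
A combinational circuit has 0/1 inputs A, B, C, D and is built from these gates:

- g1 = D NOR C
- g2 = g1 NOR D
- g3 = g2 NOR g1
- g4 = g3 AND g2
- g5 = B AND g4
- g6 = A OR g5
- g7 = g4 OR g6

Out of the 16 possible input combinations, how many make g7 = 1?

g7 = g4 OR g6 must be 1, so at least one of g4, g6 is 1.
Enumerating the 16 input combinations, 8 give g7 = 1 and 8 give g7 = 0.

8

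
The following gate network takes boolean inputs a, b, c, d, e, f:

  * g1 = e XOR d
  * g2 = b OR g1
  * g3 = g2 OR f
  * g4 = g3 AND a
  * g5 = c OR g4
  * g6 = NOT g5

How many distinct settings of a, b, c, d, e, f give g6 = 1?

g6 = NOT g5 must be 1, so g5 = 0.
Enumerating the 64 input combinations, 18 give g6 = 1 and 46 give g6 = 0.

18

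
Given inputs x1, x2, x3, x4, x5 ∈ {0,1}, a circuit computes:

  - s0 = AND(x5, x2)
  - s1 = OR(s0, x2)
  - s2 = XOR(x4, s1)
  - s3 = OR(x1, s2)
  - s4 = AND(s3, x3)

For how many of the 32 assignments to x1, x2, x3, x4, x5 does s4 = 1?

12

s4 = AND(s3, x3) must be 1, so both s3 = 1 and x3 = 1.
s3 = OR(x1, s2) must be 1, so at least one of x1, s2 is 1.
Enumerating the 32 input combinations, 12 give s4 = 1 and 20 give s4 = 0.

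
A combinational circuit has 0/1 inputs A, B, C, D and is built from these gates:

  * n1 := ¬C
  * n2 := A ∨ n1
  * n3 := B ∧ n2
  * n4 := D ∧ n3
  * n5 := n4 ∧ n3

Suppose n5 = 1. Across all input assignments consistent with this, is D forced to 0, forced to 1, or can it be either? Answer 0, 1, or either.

n5 = n4 ∧ n3 must be 1, so both n4 = 1 and n3 = 1.
Every assignment with n5 = 1 has D = 1; there are 3 such assignment(s).
  A=0, B=1, C=0, D=1
  A=1, B=1, C=0, D=1
  A=1, B=1, C=1, D=1

1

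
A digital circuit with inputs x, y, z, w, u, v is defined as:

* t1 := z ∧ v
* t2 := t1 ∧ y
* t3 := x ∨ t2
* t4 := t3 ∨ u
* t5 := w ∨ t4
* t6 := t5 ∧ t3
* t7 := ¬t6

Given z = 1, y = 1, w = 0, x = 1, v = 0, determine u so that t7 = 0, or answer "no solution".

u=0

t7 = ¬t6 must be 0, so t6 = 1.
Check with z = 1, y = 1, w = 0, x = 1, v = 0 and u=0:
t1 = z ∧ v = 1 ∧ 0 = 0
t2 = t1 ∧ y = 0 ∧ 1 = 0
t3 = x ∨ t2 = 1 ∨ 0 = 1
t4 = t3 ∨ u = 1 ∨ 0 = 1
t5 = w ∨ t4 = 0 ∨ 1 = 1
t6 = t5 ∧ t3 = 1 ∧ 1 = 1
t7 = ¬t6 = ¬1 = 0
So t7 = 0.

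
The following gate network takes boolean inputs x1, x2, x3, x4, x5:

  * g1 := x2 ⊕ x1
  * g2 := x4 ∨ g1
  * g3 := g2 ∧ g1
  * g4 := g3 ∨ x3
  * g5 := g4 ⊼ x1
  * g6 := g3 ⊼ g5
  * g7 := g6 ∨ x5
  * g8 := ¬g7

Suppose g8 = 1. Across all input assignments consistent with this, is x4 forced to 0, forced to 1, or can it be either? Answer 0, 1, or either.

either

Both values of x4 occur among assignments with g8 = 1:
  x4=0: x1=0, x2=1, x3=0, x4=0, x5=0
  x4=1: x1=0, x2=1, x3=0, x4=1, x5=0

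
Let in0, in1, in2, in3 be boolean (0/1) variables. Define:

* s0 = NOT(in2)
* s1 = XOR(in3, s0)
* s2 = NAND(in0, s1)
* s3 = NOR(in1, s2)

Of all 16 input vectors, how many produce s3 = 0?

14

s3 = NOR(in1, s2) must be 0, so at least one of in1, s2 is 1.
Enumerating the 16 input combinations, 14 give s3 = 0 and 2 give s3 = 1.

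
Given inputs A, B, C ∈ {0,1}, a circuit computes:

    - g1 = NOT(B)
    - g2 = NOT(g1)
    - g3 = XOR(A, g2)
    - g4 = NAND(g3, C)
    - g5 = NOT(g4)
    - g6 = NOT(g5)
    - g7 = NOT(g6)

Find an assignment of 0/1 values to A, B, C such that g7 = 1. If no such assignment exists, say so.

g7 = NOT(g6) must be 1, so g6 = 0.
g6 = NOT(g5) must be 0, so g5 = 1.
g5 = NOT(g4) must be 1, so g4 = 0.
Check with A=0 B=1 C=1:
g1 = NOT(B) = NOT 1 = 0
g2 = NOT(g1) = NOT 0 = 1
g3 = XOR(A, g2) = XOR(0, 1) = 1
g4 = NAND(g3, C) = NAND(1, 1) = 0
g5 = NOT(g4) = NOT 0 = 1
g6 = NOT(g5) = NOT 1 = 0
g7 = NOT(g6) = NOT 0 = 1
So g7 = 1 as required.

A=0 B=1 C=1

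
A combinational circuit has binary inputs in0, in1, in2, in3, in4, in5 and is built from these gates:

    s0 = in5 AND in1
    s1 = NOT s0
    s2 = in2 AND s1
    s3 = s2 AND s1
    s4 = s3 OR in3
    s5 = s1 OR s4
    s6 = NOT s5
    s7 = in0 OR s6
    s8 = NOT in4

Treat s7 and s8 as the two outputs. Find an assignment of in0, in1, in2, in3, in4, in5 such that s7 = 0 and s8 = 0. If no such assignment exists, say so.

in0=0, in1=1, in2=0, in3=1, in4=1, in5=0

Check with in0=0, in1=1, in2=0, in3=1, in4=1, in5=0:
s0 = in5 AND in1 = 0 AND 1 = 0
s1 = NOT s0 = NOT 0 = 1
s2 = in2 AND s1 = 0 AND 1 = 0
s3 = s2 AND s1 = 0 AND 1 = 0
s4 = s3 OR in3 = 0 OR 1 = 1
s5 = s1 OR s4 = 1 OR 1 = 1
s6 = NOT s5 = NOT 1 = 0
s7 = in0 OR s6 = 0 OR 0 = 0
s8 = NOT in4 = NOT 1 = 0
So s7 = 0 and s8 = 0.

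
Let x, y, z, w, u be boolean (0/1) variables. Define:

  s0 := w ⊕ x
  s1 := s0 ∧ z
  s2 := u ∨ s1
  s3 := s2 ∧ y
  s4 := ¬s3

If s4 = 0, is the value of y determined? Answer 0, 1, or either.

s4 = ¬s3 must be 0, so s3 = 1.
s3 = s2 ∧ y must be 1, so both s2 = 1 and y = 1.
s2 = u ∨ s1 must be 1, so at least one of u, s1 is 1.
Every assignment with s4 = 0 has y = 1; there are 10 such assignment(s).

1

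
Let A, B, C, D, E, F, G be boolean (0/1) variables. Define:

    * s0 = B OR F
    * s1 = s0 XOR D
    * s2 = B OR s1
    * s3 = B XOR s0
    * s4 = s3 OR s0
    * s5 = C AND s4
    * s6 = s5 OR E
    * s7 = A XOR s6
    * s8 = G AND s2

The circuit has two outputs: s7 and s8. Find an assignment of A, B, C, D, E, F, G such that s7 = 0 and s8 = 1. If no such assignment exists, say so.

Check with A=1 B=0 C=0 D=0 E=1 F=1 G=1:
s0 = B OR F = 0 OR 1 = 1
s1 = s0 XOR D = 1 XOR 0 = 1
s2 = B OR s1 = 0 OR 1 = 1
s3 = B XOR s0 = 0 XOR 1 = 1
s4 = s3 OR s0 = 1 OR 1 = 1
s5 = C AND s4 = 0 AND 1 = 0
s6 = s5 OR E = 0 OR 1 = 1
s7 = A XOR s6 = 1 XOR 1 = 0
s8 = G AND s2 = 1 AND 1 = 1
So s7 = 0 and s8 = 1.

A=1 B=0 C=0 D=0 E=1 F=1 G=1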